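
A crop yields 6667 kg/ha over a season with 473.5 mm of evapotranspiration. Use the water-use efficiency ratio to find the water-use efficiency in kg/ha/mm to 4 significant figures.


Approach: apply the water-use efficiency ratio, WUE = yield/ET.
WUE = 6667 / 473.5 = 14.08 kg/ha/mm
Therefore the water-use efficiency = 14.08 kg/ha/mm.


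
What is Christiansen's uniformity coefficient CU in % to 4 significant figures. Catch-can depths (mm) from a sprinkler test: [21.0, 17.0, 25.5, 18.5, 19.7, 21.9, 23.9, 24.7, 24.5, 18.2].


Approach: apply Christiansen's uniformity coefficient, CU = (1 - mean_abs_deviation/mean)*100.
mean = 21.4900 mm
mean |d_i - mean| = 2.61000 mm
CU = (1 - 2.61000/21.4900)*100 = 87.85 %
Therefore Christiansen's uniformity coefficient CU = 87.85 %.


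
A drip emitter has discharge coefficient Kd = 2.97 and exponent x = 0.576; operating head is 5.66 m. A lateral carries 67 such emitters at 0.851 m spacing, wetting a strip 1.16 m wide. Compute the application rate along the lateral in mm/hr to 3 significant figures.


Approach: apply the emitter equation with a lateral mass balance, q = Kd*h^x; Q = n*q; rate = Q/(n*spacing*width).
Step 1 — single emitter flow (q = Kd*h^x):
  q = 2.97 * 5.66^0.576 = 8.0608 L/hr
Step 2 — total lateral flow: Q = 67 * 8.0608 = 540.07 L/hr
Step 3 — wetted area: A = 67 * 0.851 * 1.16 = 66.140 m^2
Step 4 — application rate: Q/A = 540.07/66.140 = 8.17 mm/hr
Therefore the application rate along the lateral = 8.17 mm/hr.


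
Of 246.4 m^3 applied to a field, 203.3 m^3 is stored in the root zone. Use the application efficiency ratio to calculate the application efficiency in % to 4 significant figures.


Approach: apply the application efficiency ratio, Ea = (stored/applied)*100.
Ea = (203.3/246.4)*100 = 82.51 %
Therefore the application efficiency = 82.51 %.


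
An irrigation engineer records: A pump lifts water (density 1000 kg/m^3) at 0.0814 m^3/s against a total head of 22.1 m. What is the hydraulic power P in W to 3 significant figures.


Approach: apply the hydraulic power relation, P = rho*g*Q*H.
P = 1000 * 9.81 * 0.0814 * 22.1 = 17600 W
Therefore the hydraulic power P = 17600 W.


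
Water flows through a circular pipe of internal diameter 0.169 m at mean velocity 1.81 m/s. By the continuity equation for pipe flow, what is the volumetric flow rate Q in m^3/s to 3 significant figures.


Approach: apply the continuity equation for pipe flow, Q = A * v with A = pi*(D/2)^2.
A = pi*(0.169/2)^2 = 0.022432 m^2
Q = 0.022432 * 1.81 = 0.0406 m^3/s
Therefore the volumetric flow rate Q = 0.0406 m^3/s.


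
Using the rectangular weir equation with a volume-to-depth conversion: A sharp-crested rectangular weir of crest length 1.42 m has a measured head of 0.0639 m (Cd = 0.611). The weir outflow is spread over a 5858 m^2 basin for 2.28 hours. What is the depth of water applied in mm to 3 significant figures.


Approach: apply the rectangular weir equation with a volume-to-depth conversion, Q = (2/3)*Cd*L*sqrt(2g)*H^1.5; d = Q*t/A * 1000.
Step 1 — weir discharge:
  Q = (2/3)*0.611*1.42*sqrt(2*9.81)*0.0639^1.5 = 0.041385 m^3/s
Step 2 — volume: V = 0.041385 * 2.28*3600 = 339.69 m^3
Step 3 — depth: d = V/A * 1000 = 339.69/5858 * 1000 = 58.0 mm
Therefore the depth of water applied = 58.0 mm.


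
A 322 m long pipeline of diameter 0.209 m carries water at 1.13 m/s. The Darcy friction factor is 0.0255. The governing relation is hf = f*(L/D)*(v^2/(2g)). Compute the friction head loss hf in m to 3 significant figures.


hf = 0.0255 * (322/0.209) * (1.13^2 / (2*9.81))
hf = 2.56 m
Therefore the friction head loss hf = 2.56 m.


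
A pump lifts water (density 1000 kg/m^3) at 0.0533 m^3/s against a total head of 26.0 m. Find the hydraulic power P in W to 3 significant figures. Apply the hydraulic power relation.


Approach: apply the hydraulic power relation, P = rho*g*Q*H.
P = 1000 * 9.81 * 0.0533 * 26.0 = 13600 W
Therefore the hydraulic power P = 13600 W.


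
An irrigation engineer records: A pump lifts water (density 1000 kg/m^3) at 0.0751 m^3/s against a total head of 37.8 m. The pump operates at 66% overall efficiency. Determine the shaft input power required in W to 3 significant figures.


Approach: apply hydraulic power then efficiency conversion, P = rho*g*Q*H; P_in = P/eta.
Step 1 — hydraulic power (P = rho*g*Q*H):
  P = 1000 * 9.81 * 0.0751 * 37.8 = 27848 W
Step 2 — input power: P_in = P/eta = 27848 / 0.66 = 42200 W
Therefore the shaft input power required = 42200 W.


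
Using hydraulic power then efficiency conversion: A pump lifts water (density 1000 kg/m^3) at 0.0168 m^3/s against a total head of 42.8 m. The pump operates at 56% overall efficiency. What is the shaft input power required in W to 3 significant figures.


Approach: apply hydraulic power then efficiency conversion, P = rho*g*Q*H; P_in = P/eta.
Step 1 — hydraulic power (P = rho*g*Q*H):
  P = 1000 * 9.81 * 0.0168 * 42.8 = 7053.8 W
Step 2 — input power: P_in = P/eta = 7053.8 / 0.56 = 12600 W
Therefore the shaft input power required = 12600 W.


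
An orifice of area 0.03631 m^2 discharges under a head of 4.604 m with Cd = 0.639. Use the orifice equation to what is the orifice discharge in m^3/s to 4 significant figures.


Approach: apply the orifice equation, Q = Cd*A*sqrt(2*g*h).
Q = 0.639 * 0.03631 * sqrt(2*9.81*4.604) = 0.2205 m^3/s
Therefore the orifice discharge = 0.2205 m^3/s.


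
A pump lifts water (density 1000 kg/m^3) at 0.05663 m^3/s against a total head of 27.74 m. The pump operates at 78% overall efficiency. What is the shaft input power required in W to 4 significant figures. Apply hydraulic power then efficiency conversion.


Approach: apply hydraulic power then efficiency conversion, P = rho*g*Q*H; P_in = P/eta.
Step 1 — hydraulic power (P = rho*g*Q*H):
  P = 1000 * 9.81 * 0.05663 * 27.74 = 15410.7 W
Step 2 — input power: P_in = P/eta = 15410.7 / 0.78 = 19760 W
Therefore the shaft input power required = 19760 W.


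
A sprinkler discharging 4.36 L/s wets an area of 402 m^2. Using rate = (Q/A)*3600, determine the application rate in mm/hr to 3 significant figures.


rate = (4.36 / 402) * 3600 = 39.0 mm/hr
Therefore the application rate = 39.0 mm/hr.


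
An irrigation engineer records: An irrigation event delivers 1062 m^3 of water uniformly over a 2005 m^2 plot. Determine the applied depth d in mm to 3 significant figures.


Approach: apply depth from volume over area, d = (V/A)*1000.
d = (1062 / 2005) * 1000 = 530 mm
Therefore the applied depth d = 530 mm.


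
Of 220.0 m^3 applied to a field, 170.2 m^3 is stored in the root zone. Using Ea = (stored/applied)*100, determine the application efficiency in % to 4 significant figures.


Ea = (170.2/220.0)*100 = 77.36 %
Therefore the application efficiency = 77.36 %.


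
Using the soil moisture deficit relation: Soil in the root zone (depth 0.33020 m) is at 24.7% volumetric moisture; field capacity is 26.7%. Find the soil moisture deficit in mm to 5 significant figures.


Approach: apply the soil moisture deficit relation, SMD = (FC - theta)/100 * depth * 1000.
SMD = (26.7 - 24.7)/100 * 0.33020 * 1000 = 6.6040 mm
Therefore the soil moisture deficit = 6.6040 mm.


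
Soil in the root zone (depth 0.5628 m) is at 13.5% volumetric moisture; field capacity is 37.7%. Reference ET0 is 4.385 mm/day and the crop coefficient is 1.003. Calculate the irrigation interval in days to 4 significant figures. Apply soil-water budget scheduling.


Approach: apply soil-water budget scheduling, SMD = (FC-theta)/100*depth*1000; ETc = ET0*Kc; interval = SMD/ETc.
Step 1 — soil moisture deficit:
  SMD = (37.7 - 13.5)/100 * 0.5628 * 1000 = 136.198 mm
Step 2 — daily crop ET (ETc = ET0*Kc):
  ETc = 4.385 * 1.003 = 4.39815 mm/day
Step 3 — irrigation interval (SMD/ETc):
  interval = 136.198 / 4.39815 = 30.97 days
Therefore the irrigation interval = 30.97 days.


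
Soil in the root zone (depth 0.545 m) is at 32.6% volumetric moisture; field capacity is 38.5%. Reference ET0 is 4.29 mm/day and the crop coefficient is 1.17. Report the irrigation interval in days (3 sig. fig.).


Approach: apply soil-water budget scheduling, SMD = (FC-theta)/100*depth*1000; ETc = ET0*Kc; interval = SMD/ETc.
Step 1 — soil moisture deficit:
  SMD = (38.5 - 32.6)/100 * 0.545 * 1000 = 32.155 mm
Step 2 — daily crop ET (ETc = ET0*Kc):
  ETc = 4.29 * 1.17 = 5.0193 mm/day
Step 3 — irrigation interval (SMD/ETc):
  interval = 32.155 / 5.0193 = 6.41 days
Therefore the irrigation interval = 6.41 days.


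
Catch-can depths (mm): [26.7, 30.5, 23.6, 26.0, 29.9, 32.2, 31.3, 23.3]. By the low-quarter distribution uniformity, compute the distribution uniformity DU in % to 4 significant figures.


Approach: apply the low-quarter distribution uniformity, DU = (mean of lowest quarter of readings / overall mean)*100.
sorted lowest 2 of 8: [23.3, 23.6] -> mean = 23.4500 mm
overall mean = 27.9375 mm
DU = (23.4500/27.9375)*100 = 83.94 %
Therefore the distribution uniformity DU = 83.94 %.


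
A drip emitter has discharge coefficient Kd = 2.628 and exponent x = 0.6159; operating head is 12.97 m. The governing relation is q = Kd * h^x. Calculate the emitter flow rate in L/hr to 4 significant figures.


q = 2.628 * 12.97^0.6159 = 12.74 L/hr
Therefore the emitter flow rate = 12.74 L/hr.


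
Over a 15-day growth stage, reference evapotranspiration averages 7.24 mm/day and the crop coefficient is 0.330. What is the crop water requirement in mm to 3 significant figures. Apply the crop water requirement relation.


Approach: apply the crop water requirement relation, CWR = ET0 * Kc * days.
CWR = 7.24 * 0.330 * 15 = 35.8 mm
Therefore the crop water requirement = 35.8 mm.


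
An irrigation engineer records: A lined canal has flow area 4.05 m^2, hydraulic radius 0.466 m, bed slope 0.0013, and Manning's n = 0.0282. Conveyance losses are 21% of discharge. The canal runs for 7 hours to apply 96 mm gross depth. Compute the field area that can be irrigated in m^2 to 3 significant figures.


Approach: apply Manning's equation with a conveyance and depth budget, Q = (1/n)*A*R^(2/3)*S^(1/2); Q_field = Q*(1-loss); Area = Q_field*t/(d/1000).
Step 1 — canal discharge (Manning's equation):
  Q = (1/0.0282) * 4.05 * 0.466^(2/3) * 0.0013^(1/2) = 3.1124 m^3/s
Step 2 — delivered flow: Q_field = 3.1124*(1 - 21/100) = 2.4588 m^3/s
Step 3 — volume delivered: V = 2.4588 * 7*3600 = 61963 m^3
Step 4 — area served: A = V / (depth/1000) = 61963 / 0.096 = 645000 m^2
Therefore the field area that can be irrigated = 645000 m^2.


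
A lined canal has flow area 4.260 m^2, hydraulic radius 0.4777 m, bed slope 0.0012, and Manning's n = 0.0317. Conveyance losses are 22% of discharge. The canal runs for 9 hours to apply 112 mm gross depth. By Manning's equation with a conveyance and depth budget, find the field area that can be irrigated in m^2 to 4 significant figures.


Approach: apply Manning's equation with a conveyance and depth budget, Q = (1/n)*A*R^(2/3)*S^(1/2); Q_field = Q*(1-loss); Area = Q_field*t/(d/1000).
Step 1 — canal discharge (Manning's equation):
  Q = (1/0.0317) * 4.260 * 0.4777^(2/3) * 0.0012^(1/2) = 2.84475 m^3/s
Step 2 — delivered flow: Q_field = 2.84475*(1 - 22/100) = 2.21891 m^3/s
Step 3 — volume delivered: V = 2.21891 * 9*3600 = 71892.6 m^3
Step 4 — area served: A = V / (depth/1000) = 71892.6 / 0.112 = 641900 m^2
Therefore the field area that can be irrigated = 641900 m^2.


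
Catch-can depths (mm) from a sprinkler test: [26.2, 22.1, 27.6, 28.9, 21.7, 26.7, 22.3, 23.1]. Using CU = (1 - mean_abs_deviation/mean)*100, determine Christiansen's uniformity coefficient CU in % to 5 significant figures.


mean = 24.82500 mm
mean |d_i - mean| = 2.525000 mm
CU = (1 - 2.525000/24.82500)*100 = 89.829 %
Therefore Christiansen's uniformity coefficient CU = 89.829 %.


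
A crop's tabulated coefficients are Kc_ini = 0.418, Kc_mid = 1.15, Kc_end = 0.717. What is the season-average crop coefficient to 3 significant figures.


Approach: apply a simple seasonal average, Kc_avg = (Kc_ini + Kc_mid + Kc_end)/3.
Kc_avg = (0.418 + 1.15 + 0.717)/3 = 0.762
Therefore the season-average crop coefficient = 0.762.


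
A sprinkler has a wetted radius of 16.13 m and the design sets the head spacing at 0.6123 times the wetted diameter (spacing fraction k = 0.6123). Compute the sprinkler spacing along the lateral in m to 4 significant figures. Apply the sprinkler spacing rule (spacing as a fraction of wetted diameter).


Approach: apply the sprinkler spacing rule (spacing as a fraction of wetted diameter), S = k*(2*R).
S = 0.6123 * (2 * 16.13) = 19.75 m
Therefore the sprinkler spacing along the lateral = 19.75 m.


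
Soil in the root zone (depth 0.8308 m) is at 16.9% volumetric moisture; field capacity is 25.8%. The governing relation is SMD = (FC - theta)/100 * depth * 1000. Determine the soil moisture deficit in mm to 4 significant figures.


SMD = (25.8 - 16.9)/100 * 0.8308 * 1000 = 73.94 mm
Therefore the soil moisture deficit = 73.94 mm.


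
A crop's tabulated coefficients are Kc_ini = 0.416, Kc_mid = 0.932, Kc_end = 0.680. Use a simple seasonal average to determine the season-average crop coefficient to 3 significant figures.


Approach: apply a simple seasonal average, Kc_avg = (Kc_ini + Kc_mid + Kc_end)/3.
Kc_avg = (0.416 + 0.932 + 0.680)/3 = 0.676
Therefore the season-average crop coefficient = 0.676.


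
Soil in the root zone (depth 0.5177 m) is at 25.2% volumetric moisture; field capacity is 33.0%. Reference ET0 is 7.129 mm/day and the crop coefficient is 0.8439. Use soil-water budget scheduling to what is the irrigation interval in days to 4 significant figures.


Approach: apply soil-water budget scheduling, SMD = (FC-theta)/100*depth*1000; ETc = ET0*Kc; interval = SMD/ETc.
Step 1 — soil moisture deficit:
  SMD = (33.0 - 25.2)/100 * 0.5177 * 1000 = 40.3806 mm
Step 2 — daily crop ET (ETc = ET0*Kc):
  ETc = 7.129 * 0.8439 = 6.01616 mm/day
Step 3 — irrigation interval (SMD/ETc):
  interval = 40.3806 / 6.01616 = 6.712 days
Therefore the irrigation interval = 6.712 days.


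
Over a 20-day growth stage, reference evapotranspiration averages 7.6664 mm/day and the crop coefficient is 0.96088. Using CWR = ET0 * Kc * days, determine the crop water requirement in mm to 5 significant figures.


CWR = 7.6664 * 0.96088 * 20 = 147.33 mm
Therefore the crop water requirement = 147.33 mm.


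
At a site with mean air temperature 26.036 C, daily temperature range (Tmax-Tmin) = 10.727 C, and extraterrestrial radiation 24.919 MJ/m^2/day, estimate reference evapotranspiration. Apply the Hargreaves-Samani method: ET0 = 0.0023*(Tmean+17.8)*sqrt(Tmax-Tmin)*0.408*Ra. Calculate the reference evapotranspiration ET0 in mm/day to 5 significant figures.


ET0 = 0.0023*(26.036+17.8)*sqrt(10.727)*0.408*24.919 = 3.3573 mm/day
Therefore the reference evapotranspiration ET0 = 3.3573 mm/day.


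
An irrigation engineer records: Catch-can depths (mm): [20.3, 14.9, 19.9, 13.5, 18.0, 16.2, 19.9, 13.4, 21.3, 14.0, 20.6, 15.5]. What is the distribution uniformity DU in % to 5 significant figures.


Approach: apply the low-quarter distribution uniformity, DU = (mean of lowest quarter of readings / overall mean)*100.
sorted lowest 3 of 12: [13.4, 13.5, 14.0] -> mean = 13.63333 mm
overall mean = 17.29167 mm
DU = (13.63333/17.29167)*100 = 78.843 %
Therefore the distribution uniformity DU = 78.843 %.


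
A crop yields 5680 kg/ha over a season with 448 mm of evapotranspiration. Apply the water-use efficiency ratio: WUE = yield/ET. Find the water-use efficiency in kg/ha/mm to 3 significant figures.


WUE = 5680 / 448 = 12.7 kg/ha/mm
Therefore the water-use efficiency = 12.7 kg/ha/mm.


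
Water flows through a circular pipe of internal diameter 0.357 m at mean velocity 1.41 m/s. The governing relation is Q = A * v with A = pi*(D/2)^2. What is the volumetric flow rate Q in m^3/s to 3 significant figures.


A = pi*(0.357/2)^2 = 0.10010 m^2
Q = 0.10010 * 1.41 = 0.141 m^3/s
Therefore the volumetric flow rate Q = 0.141 m^3/s.


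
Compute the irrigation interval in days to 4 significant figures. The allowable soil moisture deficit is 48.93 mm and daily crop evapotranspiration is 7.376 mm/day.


Approach: apply the irrigation interval relation, interval = SMD / ETc.
interval = 48.93 / 7.376 = 6.634 days
Therefore the irrigation interval = 6.634 days.


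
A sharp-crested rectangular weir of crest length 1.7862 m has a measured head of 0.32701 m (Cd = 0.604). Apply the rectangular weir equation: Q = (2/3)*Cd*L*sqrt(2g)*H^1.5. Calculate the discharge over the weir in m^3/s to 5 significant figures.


Q = (2/3)*0.604*1.7862*sqrt(2*9.81)*0.32701^1.5 = 0.59575 m^3/s
Therefore the discharge over the weir = 0.59575 m^3/s.


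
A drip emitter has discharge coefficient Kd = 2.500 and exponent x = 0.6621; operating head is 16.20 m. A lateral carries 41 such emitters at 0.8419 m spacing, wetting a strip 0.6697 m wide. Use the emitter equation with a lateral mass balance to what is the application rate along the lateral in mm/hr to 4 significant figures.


Approach: apply the emitter equation with a lateral mass balance, q = Kd*h^x; Q = n*q; rate = Q/(n*spacing*width).
Step 1 — single emitter flow (q = Kd*h^x):
  q = 2.500 * 16.20^0.6621 = 15.8037 L/hr
Step 2 — total lateral flow: Q = 41 * 15.8037 = 647.953 L/hr
Step 3 — wetted area: A = 41 * 0.8419 * 0.6697 = 23.1166 m^2
Step 4 — application rate: Q/A = 647.953/23.1166 = 28.03 mm/hr
Therefore the application rate along the lateral = 28.03 mm/hr.


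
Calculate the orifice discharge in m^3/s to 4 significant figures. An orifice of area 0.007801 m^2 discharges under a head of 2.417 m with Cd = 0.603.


Approach: apply the orifice equation, Q = Cd*A*sqrt(2*g*h).
Q = 0.603 * 0.007801 * sqrt(2*9.81*2.417) = 0.03239 m^3/s
Therefore the orifice discharge = 0.03239 m^3/s.


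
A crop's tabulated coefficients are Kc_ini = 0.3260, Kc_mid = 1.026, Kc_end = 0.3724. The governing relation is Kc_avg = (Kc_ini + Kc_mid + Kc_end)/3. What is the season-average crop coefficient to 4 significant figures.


Kc_avg = (0.3260 + 1.026 + 0.3724)/3 = 0.5748
Therefore the season-average crop coefficient = 0.5748.


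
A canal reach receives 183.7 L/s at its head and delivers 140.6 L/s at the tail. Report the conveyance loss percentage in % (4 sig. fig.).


Approach: apply the conveyance loss ratio, loss% = ((Q_head - Q_tail)/Q_head)*100.
loss = ((183.7 - 140.6)/183.7)*100 = 23.46 %
Therefore the conveyance loss percentage = 23.46 %.


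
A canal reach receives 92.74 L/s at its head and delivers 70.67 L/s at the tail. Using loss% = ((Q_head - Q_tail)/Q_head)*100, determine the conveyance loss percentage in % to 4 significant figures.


loss = ((92.74 - 70.67)/92.74)*100 = 23.80 %
Therefore the conveyance loss percentage = 23.80 %.


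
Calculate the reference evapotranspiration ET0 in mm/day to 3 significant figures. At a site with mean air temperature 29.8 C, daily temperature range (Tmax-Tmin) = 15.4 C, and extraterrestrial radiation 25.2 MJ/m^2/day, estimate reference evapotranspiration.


Approach: apply the Hargreaves-Samani method, ET0 = 0.0023*(Tmean+17.8)*sqrt(Tmax-Tmin)*0.408*Ra.
ET0 = 0.0023*(29.8+17.8)*sqrt(15.4)*0.408*25.2 = 4.42 mm/day
Therefore the reference evapotranspiration ET0 = 4.42 mm/day.


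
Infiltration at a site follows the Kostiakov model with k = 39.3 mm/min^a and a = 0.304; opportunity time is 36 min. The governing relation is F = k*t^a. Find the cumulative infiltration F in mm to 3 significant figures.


F = 39.3 * 36^0.304 = 117 mm
Therefore the cumulative infiltration F = 117 mm.


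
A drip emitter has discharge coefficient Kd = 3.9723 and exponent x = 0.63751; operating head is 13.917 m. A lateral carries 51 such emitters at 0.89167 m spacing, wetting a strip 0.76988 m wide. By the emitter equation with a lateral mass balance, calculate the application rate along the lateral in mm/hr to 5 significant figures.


Approach: apply the emitter equation with a lateral mass balance, q = Kd*h^x; Q = n*q; rate = Q/(n*spacing*width).
Step 1 — single emitter flow (q = Kd*h^x):
  q = 3.9723 * 13.917^0.63751 = 21.28452 L/hr
Step 2 — total lateral flow: Q = 51 * 21.28452 = 1085.510 L/hr
Step 3 — wetted area: A = 51 * 0.89167 * 0.76988 = 35.01042 m^2
Step 4 — application rate: Q/A = 1085.510/35.01042 = 31.005 mm/hr
Therefore the application rate along the lateral = 31.005 mm/hr.


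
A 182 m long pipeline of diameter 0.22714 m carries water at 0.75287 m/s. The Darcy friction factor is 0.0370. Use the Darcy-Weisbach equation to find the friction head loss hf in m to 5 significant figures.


Approach: apply the Darcy-Weisbach equation, hf = f*(L/D)*(v^2/(2g)).
hf = 0.0370 * (182/0.22714) * (0.75287^2 / (2*9.81))
hf = 0.85649 m
Therefore the friction head loss hf = 0.85649 m.


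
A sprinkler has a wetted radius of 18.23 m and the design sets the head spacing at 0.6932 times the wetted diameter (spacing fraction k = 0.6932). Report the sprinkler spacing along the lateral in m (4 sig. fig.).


Approach: apply the sprinkler spacing rule (spacing as a fraction of wetted diameter), S = k*(2*R).
S = 0.6932 * (2 * 18.23) = 25.27 m
Therefore the sprinkler spacing along the lateral = 25.27 m.


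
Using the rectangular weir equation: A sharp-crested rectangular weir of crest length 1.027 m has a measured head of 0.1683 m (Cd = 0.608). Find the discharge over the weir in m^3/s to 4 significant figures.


Approach: apply the rectangular weir equation, Q = (2/3)*Cd*L*sqrt(2g)*H^1.5.
Q = (2/3)*0.608*1.027*sqrt(2*9.81)*0.1683^1.5 = 0.1273 m^3/s
Therefore the discharge over the weir = 0.1273 m^3/s.


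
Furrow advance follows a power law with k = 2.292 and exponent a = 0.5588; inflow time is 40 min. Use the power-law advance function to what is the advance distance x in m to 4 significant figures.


Approach: apply the power-law advance function, x = k*t^a.
x = 2.292 * 40^0.5588 = 18.01 m
Therefore the advance distance x = 18.01 m.


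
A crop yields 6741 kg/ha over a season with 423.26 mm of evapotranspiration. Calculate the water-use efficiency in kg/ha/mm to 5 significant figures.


Approach: apply the water-use efficiency ratio, WUE = yield/ET.
WUE = 6741 / 423.26 = 15.926 kg/ha/mm
Therefore the water-use efficiency = 15.926 kg/ha/mm.


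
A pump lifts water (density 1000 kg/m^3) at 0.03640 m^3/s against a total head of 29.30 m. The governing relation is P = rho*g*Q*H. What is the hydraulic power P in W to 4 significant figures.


P = 1000 * 9.81 * 0.03640 * 29.30 = 10460 W
Therefore the hydraulic power P = 10460 W.


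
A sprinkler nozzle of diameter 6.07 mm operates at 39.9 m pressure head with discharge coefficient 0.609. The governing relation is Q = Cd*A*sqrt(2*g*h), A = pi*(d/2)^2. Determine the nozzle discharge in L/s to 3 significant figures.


A = pi*(6.07e-3/2)^2 = 2.8938e-05 m^2
Q = 0.609 * 2.8938e-05 * sqrt(2*9.81*39.9) * 1000 = 0.493 L/s
Therefore the nozzle discharge = 0.493 L/s.


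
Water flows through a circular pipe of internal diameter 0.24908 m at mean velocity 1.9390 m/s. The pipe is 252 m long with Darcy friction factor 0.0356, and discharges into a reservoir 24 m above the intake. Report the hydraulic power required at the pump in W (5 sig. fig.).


Approach: apply continuity + Darcy-Weisbach + hydraulic power, Q = A*v; hf = f*(L/D)*(v^2/(2g)); H = static + hf; P = rho*g*Q*H.
Step 1 — flow rate (continuity, Q = A*v):
  A = pi*(0.24908/2)^2 = 0.04872677 m^2
  Q = 0.04872677 * 1.9390 = 0.09448120 m^3/s
Step 2 — friction head loss (Darcy-Weisbach):
  hf = 0.0356 * (252/0.24908) * (1.9390^2 / (2*9.81))
  hf = 6.901894 m
Step 3 — total head: H = 24 + 6.901894 = 30.90189 m
Step 4 — hydraulic power (P = rho*g*Q*H):
  P = 1000 * 9.81 * 0.09448120 * 30.90189 = 28642 W
Therefore the hydraulic power required at the pump = 28642 W.


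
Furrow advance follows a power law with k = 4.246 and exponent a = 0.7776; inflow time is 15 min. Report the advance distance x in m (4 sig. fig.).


Approach: apply the power-law advance function, x = k*t^a.
x = 4.246 * 15^0.7776 = 34.87 m
Therefore the advance distance x = 34.87 m.


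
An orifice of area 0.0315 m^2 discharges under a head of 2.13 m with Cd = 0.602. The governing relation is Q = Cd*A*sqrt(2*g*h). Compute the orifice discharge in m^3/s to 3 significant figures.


Q = 0.602 * 0.0315 * sqrt(2*9.81*2.13) = 0.123 m^3/s
Therefore the orifice discharge = 0.123 m^3/s.


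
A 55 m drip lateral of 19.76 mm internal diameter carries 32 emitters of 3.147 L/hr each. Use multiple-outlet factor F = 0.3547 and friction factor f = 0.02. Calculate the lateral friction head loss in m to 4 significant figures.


Approach: apply Darcy-Weisbach with the multiple-outlet F-factor, Q = n*q/(3600*1000) m^3/s; v = Q/A; hf = F*f*(L/D)*(v^2/(2g)).
Q = 32*3.147/(3600*1000) = 2.79733e-05 m^3/s
A = pi*(19.76e-3/2)^2 = 3.06665e-04 m^2, so v = Q/A = 0.0912180 m/s
hf = 0.3547*0.02*(55/0.01976)*(0.0912180^2/(2*9.81)) = 0.008374 m
Therefore the lateral friction head loss = 0.008374 m.


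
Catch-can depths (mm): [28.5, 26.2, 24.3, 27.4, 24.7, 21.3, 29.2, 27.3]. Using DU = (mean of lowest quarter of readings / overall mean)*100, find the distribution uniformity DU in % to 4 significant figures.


sorted lowest 2 of 8: [21.3, 24.3] -> mean = 22.8000 mm
overall mean = 26.1125 mm
DU = (22.8000/26.1125)*100 = 87.31 %
Therefore the distribution uniformity DU = 87.31 %.


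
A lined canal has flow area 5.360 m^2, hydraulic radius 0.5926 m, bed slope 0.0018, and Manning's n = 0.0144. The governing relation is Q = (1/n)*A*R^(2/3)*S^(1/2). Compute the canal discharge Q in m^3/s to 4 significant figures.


Q = (1/0.0144) * 5.360 * 0.5926^(2/3) * 0.0018^(1/2) = 11.14 m^3/s
Therefore the canal discharge Q = 11.14 m^3/s.


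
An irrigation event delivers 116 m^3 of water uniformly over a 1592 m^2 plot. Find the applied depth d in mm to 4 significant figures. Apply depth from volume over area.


Approach: apply depth from volume over area, d = (V/A)*1000.
d = (116 / 1592) * 1000 = 72.86 mm
Therefore the applied depth d = 72.86 mm.


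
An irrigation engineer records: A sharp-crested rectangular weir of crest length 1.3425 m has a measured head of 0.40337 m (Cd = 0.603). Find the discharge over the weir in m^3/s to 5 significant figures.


Approach: apply the rectangular weir equation, Q = (2/3)*Cd*L*sqrt(2g)*H^1.5.
Q = (2/3)*0.603*1.3425*sqrt(2*9.81)*0.40337^1.5 = 0.61241 m^3/s
Therefore the discharge over the weir = 0.61241 m^3/s.


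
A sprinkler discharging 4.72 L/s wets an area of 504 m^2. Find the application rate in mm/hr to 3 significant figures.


Approach: apply the application rate relation, rate = (Q/A)*3600.
rate = (4.72 / 504) * 3600 = 33.7 mm/hr
Therefore the application rate = 33.7 mm/hr.


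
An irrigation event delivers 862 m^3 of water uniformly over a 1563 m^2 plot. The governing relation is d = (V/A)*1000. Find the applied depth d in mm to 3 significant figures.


d = (862 / 1563) * 1000 = 552 mm
Therefore the applied depth d = 552 mm.


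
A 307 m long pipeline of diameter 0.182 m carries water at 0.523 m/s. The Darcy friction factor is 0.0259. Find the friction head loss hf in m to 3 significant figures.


Approach: apply the Darcy-Weisbach equation, hf = f*(L/D)*(v^2/(2g)).
hf = 0.0259 * (307/0.182) * (0.523^2 / (2*9.81))
hf = 0.609 m
Therefore the friction head loss hf = 0.609 m.


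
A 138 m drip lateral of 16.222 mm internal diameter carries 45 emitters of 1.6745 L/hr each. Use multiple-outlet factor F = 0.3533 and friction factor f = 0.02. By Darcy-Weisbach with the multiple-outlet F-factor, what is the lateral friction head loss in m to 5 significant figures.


Approach: apply Darcy-Weisbach with the multiple-outlet F-factor, Q = n*q/(3600*1000) m^3/s; v = Q/A; hf = F*f*(L/D)*(v^2/(2g)).
Q = 45*1.6745/(3600*1000) = 2.093125e-05 m^3/s
A = pi*(16.222e-3/2)^2 = 2.066801e-04 m^2, so v = Q/A = 0.1012737 m/s
hf = 0.3533*0.02*(138/0.016222)*(0.1012737^2/(2*9.81)) = 0.031423 m
Therefore the lateral friction head loss = 0.031423 m.


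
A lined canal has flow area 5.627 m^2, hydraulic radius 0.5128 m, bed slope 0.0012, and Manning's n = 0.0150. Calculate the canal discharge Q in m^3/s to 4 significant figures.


Approach: apply Manning's equation, Q = (1/n)*A*R^(2/3)*S^(1/2).
Q = (1/0.0150) * 5.627 * 0.5128^(2/3) * 0.0012^(1/2) = 8.325 m^3/s
Therefore the canal discharge Q = 8.325 m^3/s.


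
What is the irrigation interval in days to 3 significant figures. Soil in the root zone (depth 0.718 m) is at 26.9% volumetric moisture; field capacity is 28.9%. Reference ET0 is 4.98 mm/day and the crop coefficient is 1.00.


Approach: apply soil-water budget scheduling, SMD = (FC-theta)/100*depth*1000; ETc = ET0*Kc; interval = SMD/ETc.
Step 1 — soil moisture deficit:
  SMD = (28.9 - 26.9)/100 * 0.718 * 1000 = 14.360 mm
Step 2 — daily crop ET (ETc = ET0*Kc):
  ETc = 4.98 * 1.00 = 4.9800 mm/day
Step 3 — irrigation interval (SMD/ETc):
  interval = 14.360 / 4.9800 = 2.88 days
Therefore the irrigation interval = 2.88 days.


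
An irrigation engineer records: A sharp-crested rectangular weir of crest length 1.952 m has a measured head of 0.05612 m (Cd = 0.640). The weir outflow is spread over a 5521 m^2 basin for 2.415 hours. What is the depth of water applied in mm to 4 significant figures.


Approach: apply the rectangular weir equation with a volume-to-depth conversion, Q = (2/3)*Cd*L*sqrt(2g)*H^1.5; d = Q*t/A * 1000.
Step 1 — weir discharge:
  Q = (2/3)*0.640*1.952*sqrt(2*9.81)*0.05612^1.5 = 0.0490450 m^3/s
Step 2 — volume: V = 0.0490450 * 2.415*3600 = 426.397 m^3
Step 3 — depth: d = V/A * 1000 = 426.397/5521 * 1000 = 77.23 mm
Therefore the depth of water applied = 77.23 mm.


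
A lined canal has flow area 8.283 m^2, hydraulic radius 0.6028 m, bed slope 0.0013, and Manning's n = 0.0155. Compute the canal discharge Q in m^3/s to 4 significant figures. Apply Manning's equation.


Approach: apply Manning's equation, Q = (1/n)*A*R^(2/3)*S^(1/2).
Q = (1/0.0155) * 8.283 * 0.6028^(2/3) * 0.0013^(1/2) = 13.75 m^3/s
Therefore the canal discharge Q = 13.75 m^3/s.


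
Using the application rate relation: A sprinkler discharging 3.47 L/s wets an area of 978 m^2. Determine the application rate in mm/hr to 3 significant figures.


Approach: apply the application rate relation, rate = (Q/A)*3600.
rate = (3.47 / 978) * 3600 = 12.8 mm/hr
Therefore the application rate = 12.8 mm/hr.


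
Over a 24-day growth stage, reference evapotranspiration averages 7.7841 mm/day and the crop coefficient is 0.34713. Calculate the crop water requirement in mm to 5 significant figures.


Approach: apply the crop water requirement relation, CWR = ET0 * Kc * days.
CWR = 7.7841 * 0.34713 * 24 = 64.850 mm
Therefore the crop water requirement = 64.850 mm.


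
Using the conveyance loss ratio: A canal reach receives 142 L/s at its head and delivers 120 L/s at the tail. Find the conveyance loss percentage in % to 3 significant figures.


Approach: apply the conveyance loss ratio, loss% = ((Q_head - Q_tail)/Q_head)*100.
loss = ((142 - 120)/142)*100 = 15.5 %
Therefore the conveyance loss percentage = 15.5 %.


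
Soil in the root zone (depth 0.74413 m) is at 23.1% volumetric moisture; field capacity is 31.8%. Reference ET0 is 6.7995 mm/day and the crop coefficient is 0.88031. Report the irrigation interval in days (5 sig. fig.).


Approach: apply soil-water budget scheduling, SMD = (FC-theta)/100*depth*1000; ETc = ET0*Kc; interval = SMD/ETc.
Step 1 — soil moisture deficit:
  SMD = (31.8 - 23.1)/100 * 0.74413 * 1000 = 64.73931 mm
Step 2 — daily crop ET (ETc = ET0*Kc):
  ETc = 6.7995 * 0.88031 = 5.985668 mm/day
Step 3 — irrigation interval (SMD/ETc):
  interval = 64.73931 / 5.985668 = 10.816 days
Therefore the irrigation interval = 10.816 days.


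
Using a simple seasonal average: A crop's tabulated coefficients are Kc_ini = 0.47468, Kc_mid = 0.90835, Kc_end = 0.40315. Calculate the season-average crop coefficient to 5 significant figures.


Approach: apply a simple seasonal average, Kc_avg = (Kc_ini + Kc_mid + Kc_end)/3.
Kc_avg = (0.47468 + 0.90835 + 0.40315)/3 = 0.59539
Therefore the season-average crop coefficient = 0.59539.


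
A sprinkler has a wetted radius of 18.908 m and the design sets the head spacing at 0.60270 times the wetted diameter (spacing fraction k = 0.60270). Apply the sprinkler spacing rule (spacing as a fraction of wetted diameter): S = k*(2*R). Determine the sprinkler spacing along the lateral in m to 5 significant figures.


S = 0.60270 * (2 * 18.908) = 22.792 m
Therefore the sprinkler spacing along the lateral = 22.792 m.


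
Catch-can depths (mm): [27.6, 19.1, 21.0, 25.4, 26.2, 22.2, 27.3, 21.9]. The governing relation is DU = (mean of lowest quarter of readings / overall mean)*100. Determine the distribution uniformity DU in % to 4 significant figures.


sorted lowest 2 of 8: [19.1, 21.0] -> mean = 20.0500 mm
overall mean = 23.8375 mm
DU = (20.0500/23.8375)*100 = 84.11 %
Therefore the distribution uniformity DU = 84.11 %.


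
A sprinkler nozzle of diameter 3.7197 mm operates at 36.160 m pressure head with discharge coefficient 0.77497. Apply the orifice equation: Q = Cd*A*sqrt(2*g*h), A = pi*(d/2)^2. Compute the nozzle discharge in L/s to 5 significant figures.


A = pi*(3.7197e-3/2)^2 = 1.086690e-05 m^2
Q = 0.77497 * 1.086690e-05 * sqrt(2*9.81*36.160) * 1000 = 0.22431 L/s
Therefore the nozzle discharge = 0.22431 L/s.


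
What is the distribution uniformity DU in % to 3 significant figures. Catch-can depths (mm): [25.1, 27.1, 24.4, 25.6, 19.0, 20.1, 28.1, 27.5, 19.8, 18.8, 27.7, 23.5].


Approach: apply the low-quarter distribution uniformity, DU = (mean of lowest quarter of readings / overall mean)*100.
sorted lowest 3 of 12: [18.8, 19.0, 19.8] -> mean = 19.200 mm
overall mean = 23.892 mm
DU = (19.200/23.892)*100 = 80.4 %
Therefore the distribution uniformity DU = 80.4 %.


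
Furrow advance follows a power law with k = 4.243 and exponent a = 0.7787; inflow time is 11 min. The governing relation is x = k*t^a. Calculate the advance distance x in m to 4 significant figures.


x = 4.243 * 11^0.7787 = 27.45 m
Therefore the advance distance x = 27.45 m.


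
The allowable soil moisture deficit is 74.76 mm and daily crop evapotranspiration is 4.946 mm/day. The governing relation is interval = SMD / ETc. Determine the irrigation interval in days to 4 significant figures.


interval = 74.76 / 4.946 = 15.12 days
Therefore the irrigation interval = 15.12 days.


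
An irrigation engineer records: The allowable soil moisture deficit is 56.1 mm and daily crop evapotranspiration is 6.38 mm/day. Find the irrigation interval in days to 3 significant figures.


Approach: apply the irrigation interval relation, interval = SMD / ETc.
interval = 56.1 / 6.38 = 8.79 days
Therefore the irrigation interval = 8.79 days.


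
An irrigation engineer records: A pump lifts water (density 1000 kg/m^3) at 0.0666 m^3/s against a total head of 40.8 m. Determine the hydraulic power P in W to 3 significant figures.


Approach: apply the hydraulic power relation, P = rho*g*Q*H.
P = 1000 * 9.81 * 0.0666 * 40.8 = 26700 W
Therefore the hydraulic power P = 26700 W.


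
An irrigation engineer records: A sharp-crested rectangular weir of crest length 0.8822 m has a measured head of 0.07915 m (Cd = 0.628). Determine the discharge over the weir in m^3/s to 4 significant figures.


Approach: apply the rectangular weir equation, Q = (2/3)*Cd*L*sqrt(2g)*H^1.5.
Q = (2/3)*0.628*0.8822*sqrt(2*9.81)*0.07915^1.5 = 0.03643 m^3/s
Therefore the discharge over the weir = 0.03643 m^3/s.


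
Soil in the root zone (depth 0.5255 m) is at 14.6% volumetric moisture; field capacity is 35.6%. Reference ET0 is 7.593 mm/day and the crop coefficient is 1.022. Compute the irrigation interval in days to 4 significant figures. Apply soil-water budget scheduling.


Approach: apply soil-water budget scheduling, SMD = (FC-theta)/100*depth*1000; ETc = ET0*Kc; interval = SMD/ETc.
Step 1 — soil moisture deficit:
  SMD = (35.6 - 14.6)/100 * 0.5255 * 1000 = 110.355 mm
Step 2 — daily crop ET (ETc = ET0*Kc):
  ETc = 7.593 * 1.022 = 7.76005 mm/day
Step 3 — irrigation interval (SMD/ETc):
  interval = 110.355 / 7.76005 = 14.22 days
Therefore the irrigation interval = 14.22 days.


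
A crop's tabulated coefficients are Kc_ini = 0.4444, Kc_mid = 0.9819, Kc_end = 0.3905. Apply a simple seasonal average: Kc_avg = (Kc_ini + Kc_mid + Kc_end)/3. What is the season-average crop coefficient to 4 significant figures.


Kc_avg = (0.4444 + 0.9819 + 0.3905)/3 = 0.6056
Therefore the season-average crop coefficient = 0.6056.


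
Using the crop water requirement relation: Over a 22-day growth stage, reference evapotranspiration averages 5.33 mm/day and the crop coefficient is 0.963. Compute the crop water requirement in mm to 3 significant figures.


Approach: apply the crop water requirement relation, CWR = ET0 * Kc * days.
CWR = 5.33 * 0.963 * 22 = 113 mm
Therefore the crop water requirement = 113 mm.


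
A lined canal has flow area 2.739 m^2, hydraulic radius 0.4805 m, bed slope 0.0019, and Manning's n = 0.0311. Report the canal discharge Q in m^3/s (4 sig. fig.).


Approach: apply Manning's equation, Q = (1/n)*A*R^(2/3)*S^(1/2).
Q = (1/0.0311) * 2.739 * 0.4805^(2/3) * 0.0019^(1/2) = 2.355 m^3/s
Therefore the canal discharge Q = 2.355 m^3/s.


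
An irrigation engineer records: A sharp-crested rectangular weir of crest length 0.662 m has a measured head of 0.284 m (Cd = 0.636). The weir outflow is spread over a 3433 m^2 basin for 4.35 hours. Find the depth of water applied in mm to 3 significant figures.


Approach: apply the rectangular weir equation with a volume-to-depth conversion, Q = (2/3)*Cd*L*sqrt(2g)*H^1.5; d = Q*t/A * 1000.
Step 1 — weir discharge:
  Q = (2/3)*0.636*0.662*sqrt(2*9.81)*0.284^1.5 = 0.18817 m^3/s
Step 2 — volume: V = 0.18817 * 4.35*3600 = 2946.7 m^3
Step 3 — depth: d = V/A * 1000 = 2946.7/3433 * 1000 = 858 mm
Therefore the depth of water applied = 858 mm.


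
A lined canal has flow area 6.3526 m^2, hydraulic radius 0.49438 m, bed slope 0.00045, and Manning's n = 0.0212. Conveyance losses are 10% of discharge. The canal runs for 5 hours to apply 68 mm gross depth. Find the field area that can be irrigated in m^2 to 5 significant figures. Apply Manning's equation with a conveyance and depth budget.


Approach: apply Manning's equation with a conveyance and depth budget, Q = (1/n)*A*R^(2/3)*S^(1/2); Q_field = Q*(1-loss); Area = Q_field*t/(d/1000).
Step 1 — canal discharge (Manning's equation):
  Q = (1/0.0212) * 6.3526 * 0.49438^(2/3) * 0.00045^(1/2) = 3.974317 m^3/s
Step 2 — delivered flow: Q_field = 3.974317*(1 - 10/100) = 3.576885 m^3/s
Step 3 — volume delivered: V = 3.576885 * 5*3600 = 64383.93 m^3
Step 4 — area served: A = V / (depth/1000) = 64383.93 / 0.068 = 946820 m^2
Therefore the field area that can be irrigated = 946820 m^2.


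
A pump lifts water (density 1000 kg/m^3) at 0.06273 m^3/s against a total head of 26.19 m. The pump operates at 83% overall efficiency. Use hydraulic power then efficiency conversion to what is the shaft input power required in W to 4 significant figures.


Approach: apply hydraulic power then efficiency conversion, P = rho*g*Q*H; P_in = P/eta.
Step 1 — hydraulic power (P = rho*g*Q*H):
  P = 1000 * 9.81 * 0.06273 * 26.19 = 16116.8 W
Step 2 — input power: P_in = P/eta = 16116.8 / 0.83 = 19420 W
Therefore the shaft input power required = 19420 W.


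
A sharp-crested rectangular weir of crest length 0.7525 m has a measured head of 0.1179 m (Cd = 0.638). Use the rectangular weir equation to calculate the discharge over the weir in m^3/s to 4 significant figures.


Approach: apply the rectangular weir equation, Q = (2/3)*Cd*L*sqrt(2g)*H^1.5.
Q = (2/3)*0.638*0.7525*sqrt(2*9.81)*0.1179^1.5 = 0.05739 m^3/s
Therefore the discharge over the weir = 0.05739 m^3/s.
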